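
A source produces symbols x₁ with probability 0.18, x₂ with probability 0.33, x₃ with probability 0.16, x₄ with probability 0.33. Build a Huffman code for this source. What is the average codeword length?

Repeatedly combine the two least-probable nodes; the expected code length is the sum of the merged weights.
merge 4/25 + 9/50 → 17/50
merge 33/100 + 33/100 → 33/50
merge 17/50 + 33/50 → 1
L = 17/50 + 33/50 + 1 = 2 bits/symbol.

2 bits/symbol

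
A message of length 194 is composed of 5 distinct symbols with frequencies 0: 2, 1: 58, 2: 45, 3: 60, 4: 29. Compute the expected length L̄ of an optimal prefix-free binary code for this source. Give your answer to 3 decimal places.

Probabilities are the counts divided by 194.
Repeatedly combine the two least-probable nodes; the expected code length is the sum of the merged weights.
merge 1/97 + 29/194 → 31/194
merge 31/194 + 45/194 → 38/97
merge 29/97 + 30/97 → 59/97
merge 38/97 + 59/97 → 1
L = 31/194 + 38/97 + 59/97 + 1 = 419/194 ≈ 2.160 bits/symbol.

2.160 bits/symbol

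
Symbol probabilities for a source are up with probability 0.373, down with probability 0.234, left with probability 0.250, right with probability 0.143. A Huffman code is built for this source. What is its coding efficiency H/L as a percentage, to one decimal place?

Entropy H = −Σ p log₂ p ≈ 1.9223 bits.
Huffman merges: 143/1000+117/500→377/1000; 1/4+373/1000→623/1000; 377/1000+623/1000→1. L = 2 ≈ 2.0000.
Efficiency = H/L = 1.9223/2.0000 = 96.1%.

96.1%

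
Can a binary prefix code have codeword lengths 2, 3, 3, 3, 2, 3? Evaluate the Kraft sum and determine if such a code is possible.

With common denominator 2^3 = 8: Σ 2^(−ℓᵢ) = 2/8 + 1/8 + 1/8 + 1/8 + 2/8 + 1/8 = 8/8 = 1.
Kraft's inequality requires Σ ≤ 1; here Σ = 1 ≤ 1, so such a prefix code exists.

1; yes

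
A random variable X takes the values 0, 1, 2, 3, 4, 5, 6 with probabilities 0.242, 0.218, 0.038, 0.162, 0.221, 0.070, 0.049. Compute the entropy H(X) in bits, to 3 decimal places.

H = −Σ pᵢ log₂ pᵢ.
−0.242·log₂(0.242) = 0.4954
−0.218·log₂(0.218) = 0.4791
−0.038·log₂(0.038) = 0.1793
−0.162·log₂(0.162) = 0.4254
−0.221·log₂(0.221) = 0.4813
−0.070·log₂(0.070) = 0.2686
−0.049·log₂(0.049) = 0.2132
Sum ≈ 2.5422 → 2.542 bits.

2.542 bits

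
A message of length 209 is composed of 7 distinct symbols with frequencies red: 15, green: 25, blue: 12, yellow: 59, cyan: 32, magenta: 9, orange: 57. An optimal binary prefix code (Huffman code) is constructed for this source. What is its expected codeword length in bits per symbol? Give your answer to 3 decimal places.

2.545 bits/symbol

Probabilities are the counts divided by 209.
Repeatedly combine the two least-probable nodes; the expected code length is the sum of the merged weights.
merge 9/209 + 12/209 → 21/209
merge 15/209 + 21/209 → 36/209
merge 25/209 + 32/209 → 3/11
merge 36/209 + 3/11 → 93/209
merge 3/11 + 59/209 → 116/209
merge 93/209 + 116/209 → 1
L = 21/209 + 36/209 + 3/11 + 93/209 + 116/209 + 1 = 28/11 ≈ 2.545 bits/symbol.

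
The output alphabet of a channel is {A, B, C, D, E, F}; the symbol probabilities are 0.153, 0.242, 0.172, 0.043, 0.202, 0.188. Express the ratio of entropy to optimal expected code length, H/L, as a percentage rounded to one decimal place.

Entropy H = −Σ p log₂ p ≈ 2.4612 bits.
Huffman merges: 43/1000+153/1000→49/250; 43/250+47/250→9/25; 49/250+101/500→199/500; 121/500+9/25→301/500; 199/500+301/500→1. L = 639/250 ≈ 2.5560.
Efficiency = H/L = 2.4612/2.5560 = 96.3%.

96.3%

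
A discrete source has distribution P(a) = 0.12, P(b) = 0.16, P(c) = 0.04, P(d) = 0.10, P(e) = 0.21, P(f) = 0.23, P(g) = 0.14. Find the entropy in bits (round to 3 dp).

2.666 bits

H = −Σ pᵢ log₂ pᵢ.
−0.12·log₂(0.12) = 0.3671
−0.16·log₂(0.16) = 0.4230
−0.04·log₂(0.04) = 0.1858
−0.10·log₂(0.10) = 0.3322
−0.21·log₂(0.21) = 0.4728
−0.23·log₂(0.23) = 0.4877
−0.14·log₂(0.14) = 0.3971
Sum ≈ 2.6656 → 2.666 bits.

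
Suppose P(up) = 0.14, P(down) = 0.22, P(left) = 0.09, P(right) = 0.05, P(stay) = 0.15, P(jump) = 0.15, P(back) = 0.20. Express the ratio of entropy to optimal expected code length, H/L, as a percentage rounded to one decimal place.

Entropy H = −Σ p log₂ p ≈ 2.6919 bits.
Huffman merges: 1/20+9/100→7/50; 7/50+7/50→7/25; 3/20+3/20→3/10; 1/5+11/50→21/50; 7/25+3/10→29/50; 21/50+29/50→1. L = 68/25 ≈ 2.7200.
Efficiency = H/L = 2.6919/2.7200 = 99.0%.

99.0%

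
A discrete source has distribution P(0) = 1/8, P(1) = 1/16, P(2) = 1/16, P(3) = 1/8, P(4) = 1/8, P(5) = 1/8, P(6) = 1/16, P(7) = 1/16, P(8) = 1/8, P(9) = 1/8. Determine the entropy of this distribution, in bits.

Each probability is a power of 1/2, so log₂(1/p) is an integer.
H = Σ p·log₂(1/p) = 1/8·3 + 1/16·4 + 1/16·4 + 1/8·3 + 1/8·3 + 1/8·3 + 1/16·4 + 1/16·4 + 1/8·3 + 1/8·3 = 3.25 bits.

3.25 bits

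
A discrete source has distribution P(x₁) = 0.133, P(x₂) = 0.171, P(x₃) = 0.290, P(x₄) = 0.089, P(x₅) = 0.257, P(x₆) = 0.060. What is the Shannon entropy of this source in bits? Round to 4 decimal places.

2.3986 bits

H = −Σ pᵢ log₂ pᵢ.
−0.133·log₂(0.133) = 0.3871
−0.171·log₂(0.171) = 0.4357
−0.290·log₂(0.290) = 0.5179
−0.089·log₂(0.089) = 0.3106
−0.257·log₂(0.257) = 0.5038
−0.060·log₂(0.060) = 0.2435
Sum ≈ 2.3986 → 2.3986 bits.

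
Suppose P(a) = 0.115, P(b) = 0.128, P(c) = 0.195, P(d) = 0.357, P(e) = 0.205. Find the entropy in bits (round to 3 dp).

H = −Σ pᵢ log₂ pᵢ.
−0.115·log₂(0.115) = 0.3588
−0.128·log₂(0.128) = 0.3796
−0.195·log₂(0.195) = 0.4599
−0.357·log₂(0.357) = 0.5305
−0.205·log₂(0.205) = 0.4687
Sum ≈ 2.1975 → 2.198 bits.

2.198 bits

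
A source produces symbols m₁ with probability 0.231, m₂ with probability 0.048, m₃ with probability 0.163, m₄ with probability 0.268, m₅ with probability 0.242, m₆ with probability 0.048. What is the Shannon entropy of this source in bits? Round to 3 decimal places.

H = −Σ pᵢ log₂ pᵢ.
−0.231·log₂(0.231) = 0.4883
−0.048·log₂(0.048) = 0.2103
−0.163·log₂(0.163) = 0.4266
−0.268·log₂(0.268) = 0.5091
−0.242·log₂(0.242) = 0.4954
−0.048·log₂(0.048) = 0.2103
Sum ≈ 2.3400 → 2.340 bits.

2.340 bits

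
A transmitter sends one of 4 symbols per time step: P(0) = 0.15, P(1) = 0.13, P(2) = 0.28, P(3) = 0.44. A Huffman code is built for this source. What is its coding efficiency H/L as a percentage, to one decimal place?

Entropy H = −Σ p log₂ p ≈ 1.8286 bits.
Huffman merges: 13/100+3/20→7/25; 7/25+7/25→14/25; 11/25+14/25→1. L = 46/25 ≈ 1.8400.
Efficiency = H/L = 1.8286/1.8400 = 99.4%.

99.4%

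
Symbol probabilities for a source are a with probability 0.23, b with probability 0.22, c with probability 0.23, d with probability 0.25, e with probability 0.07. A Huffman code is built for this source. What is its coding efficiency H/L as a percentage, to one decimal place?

97.1%

Entropy H = −Σ p log₂ p ≈ 2.2245 bits.
Huffman merges: 7/100+11/50→29/100; 23/100+23/100→23/50; 1/4+29/100→27/50; 23/50+27/50→1. L = 229/100 ≈ 2.2900.
Efficiency = H/L = 2.2245/2.2900 = 97.1%.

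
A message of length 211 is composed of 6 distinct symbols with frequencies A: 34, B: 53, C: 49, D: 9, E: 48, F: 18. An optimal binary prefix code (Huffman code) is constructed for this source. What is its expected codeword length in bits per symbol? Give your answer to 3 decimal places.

Probabilities are the counts divided by 211.
Repeatedly combine the two least-probable nodes; the expected code length is the sum of the merged weights.
merge 9/211 + 18/211 → 27/211
merge 27/211 + 34/211 → 61/211
merge 48/211 + 49/211 → 97/211
merge 53/211 + 61/211 → 114/211
merge 97/211 + 114/211 → 1
L = 27/211 + 61/211 + 97/211 + 114/211 + 1 = 510/211 ≈ 2.417 bits/symbol.

2.417 bits/symbol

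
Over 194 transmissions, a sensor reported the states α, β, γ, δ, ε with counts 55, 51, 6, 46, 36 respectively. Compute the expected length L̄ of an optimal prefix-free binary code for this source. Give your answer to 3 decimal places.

Probabilities are the counts divided by 194.
Repeatedly combine the two least-probable nodes; the expected code length is the sum of the merged weights.
merge 3/97 + 18/97 → 21/97
merge 21/97 + 23/97 → 44/97
merge 51/194 + 55/194 → 53/97
merge 44/97 + 53/97 → 1
L = 21/97 + 44/97 + 53/97 + 1 = 215/97 ≈ 2.216 bits/symbol.

2.216 bits/symbol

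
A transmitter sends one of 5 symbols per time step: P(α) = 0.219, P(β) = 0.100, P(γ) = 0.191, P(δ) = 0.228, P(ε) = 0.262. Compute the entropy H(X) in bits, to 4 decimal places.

H = −Σ pᵢ log₂ pᵢ.
−0.219·log₂(0.219) = 0.4798
−0.100·log₂(0.100) = 0.3322
−0.191·log₂(0.191) = 0.4562
−0.228·log₂(0.228) = 0.4863
−0.262·log₂(0.262) = 0.5063
Sum ≈ 2.2608 → 2.2608 bits.

2.2608 bits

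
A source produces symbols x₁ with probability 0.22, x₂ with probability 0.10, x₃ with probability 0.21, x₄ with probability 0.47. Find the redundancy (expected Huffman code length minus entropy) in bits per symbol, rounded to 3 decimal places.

0.042 bits

Entropy H = −Σ p log₂ p ≈ 1.7975 bits.
Huffman merges: 1/10+21/100→31/100; 11/50+31/100→53/100; 47/100+53/100→1. L = 46/25 ≈ 1.8400.
L − H = 1.8400 − 1.7975 = 0.042 bits.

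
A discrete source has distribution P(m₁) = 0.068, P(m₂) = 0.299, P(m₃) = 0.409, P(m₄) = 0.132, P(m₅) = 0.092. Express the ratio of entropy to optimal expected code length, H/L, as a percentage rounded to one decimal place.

Entropy H = −Σ p log₂ p ≈ 2.0144 bits.
Huffman merges: 17/250+23/250→4/25; 33/250+4/25→73/250; 73/250+299/1000→591/1000; 409/1000+591/1000→1. L = 2043/1000 ≈ 2.0430.
Efficiency = H/L = 2.0144/2.0430 = 98.6%.

98.6%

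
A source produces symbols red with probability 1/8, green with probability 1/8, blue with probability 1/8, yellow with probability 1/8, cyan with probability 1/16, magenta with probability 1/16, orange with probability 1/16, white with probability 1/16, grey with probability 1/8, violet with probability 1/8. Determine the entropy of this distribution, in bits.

3.25 bits

Each probability is a power of 1/2, so log₂(1/p) is an integer.
H = Σ p·log₂(1/p) = 1/8·3 + 1/8·3 + 1/8·3 + 1/8·3 + 1/16·4 + 1/16·4 + 1/16·4 + 1/16·4 + 1/8·3 + 1/8·3 = 3.25 bits.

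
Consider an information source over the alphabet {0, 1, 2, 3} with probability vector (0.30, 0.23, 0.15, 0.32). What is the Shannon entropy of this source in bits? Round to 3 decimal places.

1.945 bits

H = −Σ pᵢ log₂ pᵢ.
−0.30·log₂(0.30) = 0.5211
−0.23·log₂(0.23) = 0.4877
−0.15·log₂(0.15) = 0.4105
−0.32·log₂(0.32) = 0.5260
Sum ≈ 1.9453 → 1.945 bits.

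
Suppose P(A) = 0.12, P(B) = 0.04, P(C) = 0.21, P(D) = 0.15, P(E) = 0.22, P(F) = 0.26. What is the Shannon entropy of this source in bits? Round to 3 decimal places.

2.422 bits

H = −Σ pᵢ log₂ pᵢ.
−0.12·log₂(0.12) = 0.3671
−0.04·log₂(0.04) = 0.1858
−0.21·log₂(0.21) = 0.4728
−0.15·log₂(0.15) = 0.4105
−0.22·log₂(0.22) = 0.4806
−0.26·log₂(0.26) = 0.5053
Sum ≈ 2.4221 → 2.422 bits.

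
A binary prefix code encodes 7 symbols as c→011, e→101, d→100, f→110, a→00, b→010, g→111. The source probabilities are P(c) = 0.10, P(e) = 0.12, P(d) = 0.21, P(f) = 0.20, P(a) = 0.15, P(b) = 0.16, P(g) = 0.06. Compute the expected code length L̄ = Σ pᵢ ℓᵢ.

L̄ = Σ pᵢ·ℓᵢ = 0.10·3 + 0.12·3 + 0.21·3 + 0.20·3 + 0.15·2 + 0.16·3 + 0.06·3 = 2.85 bits/symbol.

2.85 bits/symbol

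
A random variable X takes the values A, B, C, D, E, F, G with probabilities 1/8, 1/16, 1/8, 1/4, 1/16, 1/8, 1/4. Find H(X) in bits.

Each probability is a power of 1/2, so log₂(1/p) is an integer.
H = Σ p·log₂(1/p) = 1/8·3 + 1/16·4 + 1/8·3 + 1/4·2 + 1/16·4 + 1/8·3 + 1/4·2 = 2.625 bits.

2.625 bits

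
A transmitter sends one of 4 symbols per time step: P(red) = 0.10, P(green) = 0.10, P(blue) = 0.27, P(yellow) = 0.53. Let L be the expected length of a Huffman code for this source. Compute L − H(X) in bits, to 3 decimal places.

0.010 bits

Entropy H = −Σ p log₂ p ≈ 1.6599 bits.
Huffman merges: 1/10+1/10→1/5; 1/5+27/100→47/100; 47/100+53/100→1. L = 167/100 ≈ 1.6700.
L − H = 1.6700 − 1.6599 = 0.010 bits.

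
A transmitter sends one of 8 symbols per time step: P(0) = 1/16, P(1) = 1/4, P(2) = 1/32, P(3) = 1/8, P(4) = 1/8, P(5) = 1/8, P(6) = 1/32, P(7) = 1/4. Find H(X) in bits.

Each probability is a power of 1/2, so log₂(1/p) is an integer.
H = Σ p·log₂(1/p) = 1/16·4 + 1/4·2 + 1/32·5 + 1/8·3 + 1/8·3 + 1/8·3 + 1/32·5 + 1/4·2 = 2.6875 bits.

2.6875 bits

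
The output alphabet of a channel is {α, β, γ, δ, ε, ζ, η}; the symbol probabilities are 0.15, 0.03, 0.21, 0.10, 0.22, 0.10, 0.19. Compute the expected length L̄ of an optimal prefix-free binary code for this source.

2.7 bits/symbol

Repeatedly combine the two least-probable nodes; the expected code length is the sum of the merged weights.
merge 3/100 + 1/10 → 13/100
merge 1/10 + 13/100 → 23/100
merge 3/20 + 19/100 → 17/50
merge 21/100 + 11/50 → 43/100
merge 23/100 + 17/50 → 57/100
merge 43/100 + 57/100 → 1
L = 13/100 + 23/100 + 17/50 + 43/100 + 57/100 + 1 = 27/10 = 2.7 bits/symbol.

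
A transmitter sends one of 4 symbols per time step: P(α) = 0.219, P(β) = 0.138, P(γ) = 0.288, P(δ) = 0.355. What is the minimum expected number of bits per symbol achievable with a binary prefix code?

2 bits/symbol

Repeatedly combine the two least-probable nodes; the expected code length is the sum of the merged weights.
merge 69/500 + 219/1000 → 357/1000
merge 36/125 + 71/200 → 643/1000
merge 357/1000 + 643/1000 → 1
L = 357/1000 + 643/1000 + 1 = 2 bits/symbol.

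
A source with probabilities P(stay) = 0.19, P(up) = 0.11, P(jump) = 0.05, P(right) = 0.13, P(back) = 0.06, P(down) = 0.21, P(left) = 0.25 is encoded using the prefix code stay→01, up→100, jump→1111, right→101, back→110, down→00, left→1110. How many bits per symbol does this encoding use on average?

2.9 bits/symbol

L̄ = Σ pᵢ·ℓᵢ = 0.19·2 + 0.11·3 + 0.05·4 + 0.13·3 + 0.06·3 + 0.21·2 + 0.25·4 = 2.9 bits/symbol.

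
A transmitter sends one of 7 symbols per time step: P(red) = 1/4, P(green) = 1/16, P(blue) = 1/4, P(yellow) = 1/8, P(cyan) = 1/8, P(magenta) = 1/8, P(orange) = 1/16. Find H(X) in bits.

2.625 bits

Each probability is a power of 1/2, so log₂(1/p) is an integer.
H = Σ p·log₂(1/p) = 1/4·2 + 1/16·4 + 1/4·2 + 1/8·3 + 1/8·3 + 1/8·3 + 1/16·4 = 2.625 bits.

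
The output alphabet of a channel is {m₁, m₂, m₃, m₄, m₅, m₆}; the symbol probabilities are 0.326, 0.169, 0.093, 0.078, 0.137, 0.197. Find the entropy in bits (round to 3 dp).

H = −Σ pᵢ log₂ pᵢ.
−0.326·log₂(0.326) = 0.5272
−0.169·log₂(0.169) = 0.4335
−0.093·log₂(0.093) = 0.3187
−0.078·log₂(0.078) = 0.2871
−0.137·log₂(0.137) = 0.3929
−0.197·log₂(0.197) = 0.4617
Sum ≈ 2.4210 → 2.421 bits.

2.421 bits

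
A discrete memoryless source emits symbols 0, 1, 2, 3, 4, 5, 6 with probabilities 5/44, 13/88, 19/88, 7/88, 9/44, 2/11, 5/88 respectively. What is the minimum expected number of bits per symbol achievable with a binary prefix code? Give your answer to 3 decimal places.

Repeatedly combine the two least-probable nodes; the expected code length is the sum of the merged weights.
merge 5/88 + 7/88 → 3/22
merge 5/44 + 3/22 → 1/4
merge 13/88 + 2/11 → 29/88
merge 9/44 + 19/88 → 37/88
merge 1/4 + 29/88 → 51/88
merge 37/88 + 51/88 → 1
L = 3/22 + 1/4 + 29/88 + 37/88 + 51/88 + 1 = 239/88 ≈ 2.716 bits/symbol.

2.716 bits/symbol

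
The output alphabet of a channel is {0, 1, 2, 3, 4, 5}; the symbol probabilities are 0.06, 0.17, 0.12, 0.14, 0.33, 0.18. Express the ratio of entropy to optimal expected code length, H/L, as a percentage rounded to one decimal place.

97.0%

Entropy H = −Σ p log₂ p ≈ 2.4154 bits.
Huffman merges: 3/50+3/25→9/50; 7/50+17/100→31/100; 9/50+9/50→9/25; 31/100+33/100→16/25; 9/25+16/25→1. L = 249/100 ≈ 2.4900.
Efficiency = H/L = 2.4154/2.4900 = 97.0%.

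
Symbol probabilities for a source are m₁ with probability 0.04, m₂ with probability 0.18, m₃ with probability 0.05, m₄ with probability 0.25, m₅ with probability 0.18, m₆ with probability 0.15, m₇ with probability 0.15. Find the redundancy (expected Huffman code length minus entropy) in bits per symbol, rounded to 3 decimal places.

0.046 bits

Entropy H = −Σ p log₂ p ≈ 2.6136 bits.
Huffman merges: 1/25+1/20→9/100; 9/100+3/20→6/25; 3/20+9/50→33/100; 9/50+6/25→21/50; 1/4+33/100→29/50; 21/50+29/50→1. L = 133/50 ≈ 2.6600.
L − H = 2.6600 − 2.6136 = 0.046 bits.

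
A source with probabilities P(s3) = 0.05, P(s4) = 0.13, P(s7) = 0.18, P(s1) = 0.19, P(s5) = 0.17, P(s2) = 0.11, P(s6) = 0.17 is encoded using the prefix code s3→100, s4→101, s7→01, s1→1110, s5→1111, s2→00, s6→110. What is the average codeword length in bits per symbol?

L̄ = Σ pᵢ·ℓᵢ = 0.05·3 + 0.13·3 + 0.18·2 + 0.19·4 + 0.17·4 + 0.11·2 + 0.17·3 = 3.07 bits/symbol.

3.07 bits/symbol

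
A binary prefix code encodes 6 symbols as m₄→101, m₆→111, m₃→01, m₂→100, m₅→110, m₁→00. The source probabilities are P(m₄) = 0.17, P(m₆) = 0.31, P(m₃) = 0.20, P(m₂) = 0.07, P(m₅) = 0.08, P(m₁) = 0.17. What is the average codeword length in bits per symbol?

2.63 bits/symbol

L̄ = Σ pᵢ·ℓᵢ = 0.17·3 + 0.31·3 + 0.20·2 + 0.07·3 + 0.08·3 + 0.17·2 = 2.63 bits/symbol.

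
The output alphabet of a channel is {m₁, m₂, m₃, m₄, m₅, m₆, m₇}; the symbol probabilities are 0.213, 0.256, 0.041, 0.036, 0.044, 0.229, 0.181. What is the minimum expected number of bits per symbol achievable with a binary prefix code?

Repeatedly combine the two least-probable nodes; the expected code length is the sum of the merged weights.
merge 9/250 + 41/1000 → 77/1000
merge 11/250 + 77/1000 → 121/1000
merge 121/1000 + 181/1000 → 151/500
merge 213/1000 + 229/1000 → 221/500
merge 32/125 + 151/500 → 279/500
merge 221/500 + 279/500 → 1
L = 77/1000 + 121/1000 + 151/500 + 221/500 + 279/500 + 1 = 5/2 = 2.5 bits/symbol.

2.5 bits/symbol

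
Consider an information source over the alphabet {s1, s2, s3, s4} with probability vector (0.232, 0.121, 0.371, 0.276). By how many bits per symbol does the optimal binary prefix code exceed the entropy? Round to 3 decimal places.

Entropy H = −Σ p log₂ p ≈ 1.9010 bits.
Huffman merges: 121/1000+29/125→353/1000; 69/250+353/1000→629/1000; 371/1000+629/1000→1. L = 991/500 ≈ 1.9820.
L − H = 1.9820 − 1.9010 = 0.081 bits.

0.081 bits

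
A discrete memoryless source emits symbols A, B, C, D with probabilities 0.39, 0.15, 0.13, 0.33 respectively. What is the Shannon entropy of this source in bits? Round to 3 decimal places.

H = −Σ pᵢ log₂ pᵢ.
−0.39·log₂(0.39) = 0.5298
−0.15·log₂(0.15) = 0.4105
−0.13·log₂(0.13) = 0.3826
−0.33·log₂(0.33) = 0.5278
Sum ≈ 1.8508 → 1.851 bits.

1.851 bits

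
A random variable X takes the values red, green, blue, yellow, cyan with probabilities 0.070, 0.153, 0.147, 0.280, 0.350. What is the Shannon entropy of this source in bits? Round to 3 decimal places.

H = −Σ pᵢ log₂ pᵢ.
−0.070·log₂(0.070) = 0.2686
−0.153·log₂(0.153) = 0.4144
−0.147·log₂(0.147) = 0.4066
−0.280·log₂(0.280) = 0.5142
−0.350·log₂(0.350) = 0.5301
Sum ≈ 2.1339 → 2.134 bits.

2.134 bits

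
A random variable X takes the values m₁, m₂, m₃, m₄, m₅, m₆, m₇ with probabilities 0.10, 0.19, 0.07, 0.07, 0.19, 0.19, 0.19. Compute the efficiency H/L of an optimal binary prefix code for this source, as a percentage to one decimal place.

97.5%

Entropy H = −Σ p log₂ p ≈ 2.6902 bits.
Huffman merges: 7/100+7/100→7/50; 1/10+7/50→6/25; 19/100+19/100→19/50; 19/100+19/100→19/50; 6/25+19/50→31/50; 19/50+31/50→1. L = 69/25 ≈ 2.7600.
Efficiency = H/L = 2.6902/2.7600 = 97.5%.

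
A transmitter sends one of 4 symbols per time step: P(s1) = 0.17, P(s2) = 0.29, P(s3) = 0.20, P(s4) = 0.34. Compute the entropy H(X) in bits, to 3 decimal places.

H = −Σ pᵢ log₂ pᵢ.
−0.17·log₂(0.17) = 0.4346
−0.29·log₂(0.29) = 0.5179
−0.20·log₂(0.20) = 0.4644
−0.34·log₂(0.34) = 0.5292
Sum ≈ 1.9461 → 1.946 bits.

1.946 bits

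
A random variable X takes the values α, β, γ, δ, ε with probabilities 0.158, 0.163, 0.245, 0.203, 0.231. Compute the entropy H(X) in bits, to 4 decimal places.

2.2997 bits

H = −Σ pᵢ log₂ pᵢ.
−0.158·log₂(0.158) = 0.4206
−0.163·log₂(0.163) = 0.4266
−0.245·log₂(0.245) = 0.4971
−0.203·log₂(0.203) = 0.4670
−0.231·log₂(0.231) = 0.4883
Sum ≈ 2.2997 → 2.2997 bits.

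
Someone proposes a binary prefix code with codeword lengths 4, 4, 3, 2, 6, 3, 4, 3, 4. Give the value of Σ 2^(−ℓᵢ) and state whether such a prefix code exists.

With common denominator 2^6 = 64: Σ 2^(−ℓᵢ) = 4/64 + 4/64 + 8/64 + 16/64 + 1/64 + 8/64 + 4/64 + 8/64 + 4/64 = 57/64 = 0.890625.
Kraft's inequality requires Σ ≤ 1; here Σ = 0.890625 ≤ 1, so such a prefix code exists.

0.890625; yes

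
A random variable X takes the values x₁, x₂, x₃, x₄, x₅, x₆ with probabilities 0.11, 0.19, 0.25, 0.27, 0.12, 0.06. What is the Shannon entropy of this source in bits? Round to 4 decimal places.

2.4261 bits

H = −Σ pᵢ log₂ pᵢ.
−0.11·log₂(0.11) = 0.3503
−0.19·log₂(0.19) = 0.4552
−0.25·log₂(0.25) = 0.5000
−0.27·log₂(0.27) = 0.5100
−0.12·log₂(0.12) = 0.3671
−0.06·log₂(0.06) = 0.2435
Sum ≈ 2.4261 → 2.4261 bits.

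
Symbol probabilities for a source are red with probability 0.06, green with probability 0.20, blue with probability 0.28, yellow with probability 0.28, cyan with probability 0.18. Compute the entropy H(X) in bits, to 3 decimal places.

H = −Σ pᵢ log₂ pᵢ.
−0.06·log₂(0.06) = 0.2435
−0.20·log₂(0.20) = 0.4644
−0.28·log₂(0.28) = 0.5142
−0.28·log₂(0.28) = 0.5142
−0.18·log₂(0.18) = 0.4453
Sum ≈ 2.1817 → 2.182 bits.

2.182 bits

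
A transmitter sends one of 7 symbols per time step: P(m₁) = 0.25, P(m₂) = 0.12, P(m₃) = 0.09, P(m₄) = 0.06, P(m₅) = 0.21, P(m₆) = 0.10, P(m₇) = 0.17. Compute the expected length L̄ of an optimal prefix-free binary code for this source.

2.69 bits/symbol

Repeatedly combine the two least-probable nodes; the expected code length is the sum of the merged weights.
merge 3/50 + 9/100 → 3/20
merge 1/10 + 3/25 → 11/50
merge 3/20 + 17/100 → 8/25
merge 21/100 + 11/50 → 43/100
merge 1/4 + 8/25 → 57/100
merge 43/100 + 57/100 → 1
L = 3/20 + 11/50 + 8/25 + 43/100 + 57/100 + 1 = 269/100 = 2.69 bits/symbol.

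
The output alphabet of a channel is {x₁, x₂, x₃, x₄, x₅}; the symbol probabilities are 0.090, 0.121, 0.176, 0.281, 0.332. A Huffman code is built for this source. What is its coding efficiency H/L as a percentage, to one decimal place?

97.9%

Entropy H = −Σ p log₂ p ≈ 2.1652 bits.
Huffman merges: 9/100+121/1000→211/1000; 22/125+211/1000→387/1000; 281/1000+83/250→613/1000; 387/1000+613/1000→1. L = 2211/1000 ≈ 2.2110.
Efficiency = H/L = 2.1652/2.2110 = 97.9%.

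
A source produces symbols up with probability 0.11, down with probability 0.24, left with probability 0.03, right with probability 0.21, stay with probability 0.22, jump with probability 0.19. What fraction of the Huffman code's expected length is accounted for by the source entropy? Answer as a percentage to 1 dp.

Entropy H = −Σ p log₂ p ≈ 2.4048 bits.
Huffman merges: 3/100+11/100→7/50; 7/50+19/100→33/100; 21/100+11/50→43/100; 6/25+33/100→57/100; 43/100+57/100→1. L = 247/100 ≈ 2.4700.
Efficiency = H/L = 2.4048/2.4700 = 97.4%.

97.4%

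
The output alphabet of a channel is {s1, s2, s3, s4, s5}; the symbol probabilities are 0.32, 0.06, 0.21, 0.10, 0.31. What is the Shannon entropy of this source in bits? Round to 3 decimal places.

H = −Σ pᵢ log₂ pᵢ.
−0.32·log₂(0.32) = 0.5260
−0.06·log₂(0.06) = 0.2435
−0.21·log₂(0.21) = 0.4728
−0.10·log₂(0.10) = 0.3322
−0.31·log₂(0.31) = 0.5238
Sum ≈ 2.0984 → 2.098 bits.

2.098 bits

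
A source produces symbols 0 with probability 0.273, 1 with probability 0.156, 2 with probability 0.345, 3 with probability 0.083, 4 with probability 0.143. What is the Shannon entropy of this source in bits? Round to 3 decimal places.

2.158 bits

H = −Σ pᵢ log₂ pᵢ.
−0.273·log₂(0.273) = 0.5113
−0.156·log₂(0.156) = 0.4181
−0.345·log₂(0.345) = 0.5297
−0.083·log₂(0.083) = 0.2980
−0.143·log₂(0.143) = 0.4012
Sum ≈ 2.1584 → 2.158 bits.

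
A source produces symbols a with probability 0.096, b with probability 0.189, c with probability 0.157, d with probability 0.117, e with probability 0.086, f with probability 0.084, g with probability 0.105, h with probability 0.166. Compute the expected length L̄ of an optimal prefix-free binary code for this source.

2.981 bits/symbol

Repeatedly combine the two least-probable nodes; the expected code length is the sum of the merged weights.
merge 21/250 + 43/500 → 17/100
merge 12/125 + 21/200 → 201/1000
merge 117/1000 + 157/1000 → 137/500
merge 83/500 + 17/100 → 42/125
merge 189/1000 + 201/1000 → 39/100
merge 137/500 + 42/125 → 61/100
merge 39/100 + 61/100 → 1
L = 17/100 + 201/1000 + 137/500 + 42/125 + 39/100 + 61/100 + 1 = 2981/1000 = 2.981 bits/symbol.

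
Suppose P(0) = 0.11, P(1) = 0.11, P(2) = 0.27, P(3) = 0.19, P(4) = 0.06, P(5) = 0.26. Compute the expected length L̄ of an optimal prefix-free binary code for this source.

2.45 bits/symbol

Repeatedly combine the two least-probable nodes; the expected code length is the sum of the merged weights.
merge 3/50 + 11/100 → 17/100
merge 11/100 + 17/100 → 7/25
merge 19/100 + 13/50 → 9/20
merge 27/100 + 7/25 → 11/20
merge 9/20 + 11/20 → 1
L = 17/100 + 7/25 + 9/20 + 11/20 + 1 = 49/20 = 2.45 bits/symbol.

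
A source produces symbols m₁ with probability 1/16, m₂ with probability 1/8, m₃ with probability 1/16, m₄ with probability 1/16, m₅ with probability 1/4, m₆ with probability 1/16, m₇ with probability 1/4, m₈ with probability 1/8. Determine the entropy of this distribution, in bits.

Each probability is a power of 1/2, so log₂(1/p) is an integer.
H = Σ p·log₂(1/p) = 1/16·4 + 1/8·3 + 1/16·4 + 1/16·4 + 1/4·2 + 1/16·4 + 1/4·2 + 1/8·3 = 2.75 bits.

2.75 bits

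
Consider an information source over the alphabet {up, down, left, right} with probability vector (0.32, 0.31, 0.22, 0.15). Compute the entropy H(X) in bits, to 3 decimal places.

1.941 bits

H = −Σ pᵢ log₂ pᵢ.
−0.32·log₂(0.32) = 0.5260
−0.31·log₂(0.31) = 0.5238
−0.22·log₂(0.22) = 0.4806
−0.15·log₂(0.15) = 0.4105
Sum ≈ 1.9409 → 1.941 bits.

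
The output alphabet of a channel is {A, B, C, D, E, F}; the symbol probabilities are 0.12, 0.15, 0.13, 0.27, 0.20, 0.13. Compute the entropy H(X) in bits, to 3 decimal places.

2.517 bits

H = −Σ pᵢ log₂ pᵢ.
−0.12·log₂(0.12) = 0.3671
−0.15·log₂(0.15) = 0.4105
−0.13·log₂(0.13) = 0.3826
−0.27·log₂(0.27) = 0.5100
−0.20·log₂(0.20) = 0.4644
−0.13·log₂(0.13) = 0.3826
Sum ≈ 2.5173 → 2.517 bits.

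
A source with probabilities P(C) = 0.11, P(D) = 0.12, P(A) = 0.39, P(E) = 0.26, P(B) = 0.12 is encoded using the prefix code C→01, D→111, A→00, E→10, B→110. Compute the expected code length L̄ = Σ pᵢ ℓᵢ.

L̄ = Σ pᵢ·ℓᵢ = 0.11·2 + 0.12·3 + 0.39·2 + 0.26·2 + 0.12·3 = 2.24 bits/symbol.

2.24 bits/symbol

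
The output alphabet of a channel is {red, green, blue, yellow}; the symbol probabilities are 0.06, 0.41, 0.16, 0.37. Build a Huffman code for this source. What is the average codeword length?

1.81 bits/symbol

Repeatedly combine the two least-probable nodes; the expected code length is the sum of the merged weights.
merge 3/50 + 4/25 → 11/50
merge 11/50 + 37/100 → 59/100
merge 41/100 + 59/100 → 1
L = 11/50 + 59/100 + 1 = 181/100 = 1.81 bits/symbol.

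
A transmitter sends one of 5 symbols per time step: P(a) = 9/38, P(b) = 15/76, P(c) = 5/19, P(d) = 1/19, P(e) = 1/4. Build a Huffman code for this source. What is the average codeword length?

2.25 bits/symbol

Repeatedly combine the two least-probable nodes; the expected code length is the sum of the merged weights.
merge 1/19 + 15/76 → 1/4
merge 9/38 + 1/4 → 37/76
merge 1/4 + 5/19 → 39/76
merge 37/76 + 39/76 → 1
L = 1/4 + 37/76 + 39/76 + 1 = 9/4 = 2.25 bits/symbol.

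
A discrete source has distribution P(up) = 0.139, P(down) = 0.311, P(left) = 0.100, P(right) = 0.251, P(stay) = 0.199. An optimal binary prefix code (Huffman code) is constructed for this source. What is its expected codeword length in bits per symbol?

2.239 bits/symbol

Repeatedly combine the two least-probable nodes; the expected code length is the sum of the merged weights.
merge 1/10 + 139/1000 → 239/1000
merge 199/1000 + 239/1000 → 219/500
merge 251/1000 + 311/1000 → 281/500
merge 219/500 + 281/500 → 1
L = 239/1000 + 219/500 + 281/500 + 1 = 2239/1000 = 2.239 bits/symbol.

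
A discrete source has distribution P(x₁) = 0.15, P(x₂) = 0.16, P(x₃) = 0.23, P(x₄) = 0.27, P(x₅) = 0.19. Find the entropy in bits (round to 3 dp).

2.286 bits

H = −Σ pᵢ log₂ pᵢ.
−0.15·log₂(0.15) = 0.4105
−0.16·log₂(0.16) = 0.4230
−0.23·log₂(0.23) = 0.4877
−0.27·log₂(0.27) = 0.5100
−0.19·log₂(0.19) = 0.4552
Sum ≈ 2.2865 → 2.286 bits.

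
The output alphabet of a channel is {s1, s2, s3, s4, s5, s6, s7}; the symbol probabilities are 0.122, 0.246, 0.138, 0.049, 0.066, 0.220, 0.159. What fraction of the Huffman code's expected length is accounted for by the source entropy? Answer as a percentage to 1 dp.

Entropy H = −Σ p log₂ p ≈ 2.6367 bits.
Huffman merges: 49/1000+33/500→23/200; 23/200+61/500→237/1000; 69/500+159/1000→297/1000; 11/50+237/1000→457/1000; 123/500+297/1000→543/1000; 457/1000+543/1000→1. L = 2649/1000 ≈ 2.6490.
Efficiency = H/L = 2.6367/2.6490 = 99.5%.

99.5%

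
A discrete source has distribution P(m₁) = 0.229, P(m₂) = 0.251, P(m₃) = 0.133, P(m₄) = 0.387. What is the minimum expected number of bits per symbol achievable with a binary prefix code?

Repeatedly combine the two least-probable nodes; the expected code length is the sum of the merged weights.
merge 133/1000 + 229/1000 → 181/500
merge 251/1000 + 181/500 → 613/1000
merge 387/1000 + 613/1000 → 1
L = 181/500 + 613/1000 + 1 = 79/40 = 1.975 bits/symbol.

1.975 bits/symbol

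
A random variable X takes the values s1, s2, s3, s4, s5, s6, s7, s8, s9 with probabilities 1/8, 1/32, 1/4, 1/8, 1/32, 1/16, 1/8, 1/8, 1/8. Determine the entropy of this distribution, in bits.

Each probability is a power of 1/2, so log₂(1/p) is an integer.
H = Σ p·log₂(1/p) = 1/8·3 + 1/32·5 + 1/4·2 + 1/8·3 + 1/32·5 + 1/16·4 + 1/8·3 + 1/8·3 + 1/8·3 = 2.9375 bits.

2.9375 bits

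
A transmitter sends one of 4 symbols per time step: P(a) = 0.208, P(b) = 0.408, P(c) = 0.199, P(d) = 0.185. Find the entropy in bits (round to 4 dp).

H = −Σ pᵢ log₂ pᵢ.
−0.208·log₂(0.208) = 0.4712
−0.408·log₂(0.408) = 0.5277
−0.199·log₂(0.199) = 0.4635
−0.185·log₂(0.185) = 0.4504
Sum ≈ 1.9127 → 1.9127 bits.

1.9127 bits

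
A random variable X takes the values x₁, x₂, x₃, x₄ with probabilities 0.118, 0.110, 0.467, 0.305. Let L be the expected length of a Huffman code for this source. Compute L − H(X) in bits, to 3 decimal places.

Entropy H = −Σ p log₂ p ≈ 1.7496 bits.
Huffman merges: 11/100+59/500→57/250; 57/250+61/200→533/1000; 467/1000+533/1000→1. L = 1761/1000 ≈ 1.7610.
L − H = 1.7610 − 1.7496 = 0.011 bits.

0.011 bits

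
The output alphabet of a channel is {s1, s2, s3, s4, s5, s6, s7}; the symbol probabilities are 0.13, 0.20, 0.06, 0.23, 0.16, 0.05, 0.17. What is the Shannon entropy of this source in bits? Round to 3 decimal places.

2.652 bits

H = −Σ pᵢ log₂ pᵢ.
−0.13·log₂(0.13) = 0.3826
−0.20·log₂(0.20) = 0.4644
−0.06·log₂(0.06) = 0.2435
−0.23·log₂(0.23) = 0.4877
−0.16·log₂(0.16) = 0.4230
−0.05·log₂(0.05) = 0.2161
−0.17·log₂(0.17) = 0.4346
Sum ≈ 2.6519 → 2.652 bits.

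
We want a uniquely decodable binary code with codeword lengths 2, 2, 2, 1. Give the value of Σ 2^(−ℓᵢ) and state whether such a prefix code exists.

1.25; no

With common denominator 2^2 = 4: Σ 2^(−ℓᵢ) = 1/4 + 1/4 + 1/4 + 2/4 = 5/4 = 1.25.
Kraft's inequality requires Σ ≤ 1; here Σ = 1.25 > 1, so no such prefix code exists.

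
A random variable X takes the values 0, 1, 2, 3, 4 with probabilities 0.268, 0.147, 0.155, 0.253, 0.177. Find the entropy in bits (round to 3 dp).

H = −Σ pᵢ log₂ pᵢ.
−0.268·log₂(0.268) = 0.5091
−0.147·log₂(0.147) = 0.4066
−0.155·log₂(0.155) = 0.4169
−0.253·log₂(0.253) = 0.5016
−0.177·log₂(0.177) = 0.4422
Sum ≈ 2.2765 → 2.276 bits.

2.276 bits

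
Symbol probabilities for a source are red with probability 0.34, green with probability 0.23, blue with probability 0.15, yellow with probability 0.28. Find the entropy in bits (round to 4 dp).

1.9416 bits

H = −Σ pᵢ log₂ pᵢ.
−0.34·log₂(0.34) = 0.5292
−0.23·log₂(0.23) = 0.4877
−0.15·log₂(0.15) = 0.4105
−0.28·log₂(0.28) = 0.5142
Sum ≈ 1.9416 → 1.9416 bits.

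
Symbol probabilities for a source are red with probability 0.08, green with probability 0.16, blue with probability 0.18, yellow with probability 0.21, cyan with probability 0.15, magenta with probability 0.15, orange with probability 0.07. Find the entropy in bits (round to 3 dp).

2.722 bits

H = −Σ pᵢ log₂ pᵢ.
−0.08·log₂(0.08) = 0.2915
−0.16·log₂(0.16) = 0.4230
−0.18·log₂(0.18) = 0.4453
−0.21·log₂(0.21) = 0.4728
−0.15·log₂(0.15) = 0.4105
−0.15·log₂(0.15) = 0.4105
−0.07·log₂(0.07) = 0.2686
Sum ≈ 2.7223 → 2.722 bits.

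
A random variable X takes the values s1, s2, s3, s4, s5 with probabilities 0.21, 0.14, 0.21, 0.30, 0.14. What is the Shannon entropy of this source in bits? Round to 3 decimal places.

2.261 bits

H = −Σ pᵢ log₂ pᵢ.
−0.21·log₂(0.21) = 0.4728
−0.14·log₂(0.14) = 0.3971
−0.21·log₂(0.21) = 0.4728
−0.30·log₂(0.30) = 0.5211
−0.14·log₂(0.14) = 0.3971
Sum ≈ 2.2610 → 2.261 bits.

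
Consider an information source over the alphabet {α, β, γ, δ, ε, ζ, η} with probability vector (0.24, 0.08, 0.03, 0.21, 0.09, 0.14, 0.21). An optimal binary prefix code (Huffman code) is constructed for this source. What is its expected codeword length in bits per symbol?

2.65 bits/symbol

Repeatedly combine the two least-probable nodes; the expected code length is the sum of the merged weights.
merge 3/100 + 2/25 → 11/100
merge 9/100 + 11/100 → 1/5
merge 7/50 + 1/5 → 17/50
merge 21/100 + 21/100 → 21/50
merge 6/25 + 17/50 → 29/50
merge 21/50 + 29/50 → 1
L = 11/100 + 1/5 + 17/50 + 21/50 + 29/50 + 1 = 53/20 = 2.65 bits/symbol.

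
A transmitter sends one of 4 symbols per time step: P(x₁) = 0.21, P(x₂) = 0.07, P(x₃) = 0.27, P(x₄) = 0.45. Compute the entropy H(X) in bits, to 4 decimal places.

1.7698 bits

H = −Σ pᵢ log₂ pᵢ.
−0.21·log₂(0.21) = 0.4728
−0.07·log₂(0.07) = 0.2686
−0.27·log₂(0.27) = 0.5100
−0.45·log₂(0.45) = 0.5184
Sum ≈ 1.7698 → 1.7698 bits.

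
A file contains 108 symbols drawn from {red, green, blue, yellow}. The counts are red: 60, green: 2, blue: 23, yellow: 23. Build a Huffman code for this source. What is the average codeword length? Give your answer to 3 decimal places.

1.676 bits/symbol

Probabilities are the counts divided by 108.
Repeatedly combine the two least-probable nodes; the expected code length is the sum of the merged weights.
merge 1/54 + 23/108 → 25/108
merge 23/108 + 25/108 → 4/9
merge 4/9 + 5/9 → 1
L = 25/108 + 4/9 + 1 = 181/108 ≈ 1.676 bits/symbol.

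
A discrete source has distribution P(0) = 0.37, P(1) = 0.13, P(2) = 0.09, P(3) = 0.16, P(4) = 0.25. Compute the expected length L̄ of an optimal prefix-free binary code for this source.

2.22 bits/symbol

Repeatedly combine the two least-probable nodes; the expected code length is the sum of the merged weights.
merge 9/100 + 13/100 → 11/50
merge 4/25 + 11/50 → 19/50
merge 1/4 + 37/100 → 31/50
merge 19/50 + 31/50 → 1
L = 11/50 + 19/50 + 31/50 + 1 = 111/50 = 2.22 bits/symbol.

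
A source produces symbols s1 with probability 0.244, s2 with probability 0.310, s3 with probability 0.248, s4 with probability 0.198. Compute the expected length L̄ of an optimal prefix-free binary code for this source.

2 bits/symbol

Repeatedly combine the two least-probable nodes; the expected code length is the sum of the merged weights.
merge 99/500 + 61/250 → 221/500
merge 31/125 + 31/100 → 279/500
merge 221/500 + 279/500 → 1
L = 221/500 + 279/500 + 1 = 2 bits/symbol.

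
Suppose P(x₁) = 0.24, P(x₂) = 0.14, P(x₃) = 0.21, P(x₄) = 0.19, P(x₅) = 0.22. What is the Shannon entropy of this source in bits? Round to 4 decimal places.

H = −Σ pᵢ log₂ pᵢ.
−0.24·log₂(0.24) = 0.4941
−0.14·log₂(0.14) = 0.3971
−0.21·log₂(0.21) = 0.4728
−0.19·log₂(0.19) = 0.4552
−0.22·log₂(0.22) = 0.4806
Sum ≈ 2.2999 → 2.2999 bits.

2.2999 bits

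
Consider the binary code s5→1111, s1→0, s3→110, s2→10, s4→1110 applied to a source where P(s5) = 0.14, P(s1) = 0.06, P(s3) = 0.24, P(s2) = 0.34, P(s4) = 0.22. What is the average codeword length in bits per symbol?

2.9 bits/symbol

L̄ = Σ pᵢ·ℓᵢ = 0.14·4 + 0.06·1 + 0.24·3 + 0.34·2 + 0.22·4 = 2.9 bits/symbol.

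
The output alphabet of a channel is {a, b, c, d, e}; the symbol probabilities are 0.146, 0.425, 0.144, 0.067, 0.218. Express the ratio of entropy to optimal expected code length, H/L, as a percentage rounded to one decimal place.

Entropy H = −Σ p log₂ p ≈ 2.0729 bits.
Huffman merges: 67/1000+18/125→211/1000; 73/500+211/1000→357/1000; 109/500+357/1000→23/40; 17/40+23/40→1. L = 2143/1000 ≈ 2.1430.
Efficiency = H/L = 2.0729/2.1430 = 96.7%.

96.7%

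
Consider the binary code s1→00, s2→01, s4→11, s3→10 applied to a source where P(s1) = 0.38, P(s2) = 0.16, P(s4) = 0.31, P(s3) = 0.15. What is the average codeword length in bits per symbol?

L̄ = Σ pᵢ·ℓᵢ = 0.38·2 + 0.16·2 + 0.31·2 + 0.15·2 = 2 bits/symbol.

2 bits/symbol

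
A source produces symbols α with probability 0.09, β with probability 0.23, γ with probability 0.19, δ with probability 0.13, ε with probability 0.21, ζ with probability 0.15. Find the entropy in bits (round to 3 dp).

2.522 bits

H = −Σ pᵢ log₂ pᵢ.
−0.09·log₂(0.09) = 0.3127
−0.23·log₂(0.23) = 0.4877
−0.19·log₂(0.19) = 0.4552
−0.13·log₂(0.13) = 0.3826
−0.21·log₂(0.21) = 0.4728
−0.15·log₂(0.15) = 0.4105
Sum ≈ 2.5216 → 2.522 bits.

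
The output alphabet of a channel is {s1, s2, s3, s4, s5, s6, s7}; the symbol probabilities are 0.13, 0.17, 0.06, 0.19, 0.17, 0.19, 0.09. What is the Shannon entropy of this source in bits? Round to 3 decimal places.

H = −Σ pᵢ log₂ pᵢ.
−0.13·log₂(0.13) = 0.3826
−0.17·log₂(0.17) = 0.4346
−0.06·log₂(0.06) = 0.2435
−0.19·log₂(0.19) = 0.4552
−0.17·log₂(0.17) = 0.4346
−0.19·log₂(0.19) = 0.4552
−0.09·log₂(0.09) = 0.3127
Sum ≈ 2.7185 → 2.718 bits.

2.718 bits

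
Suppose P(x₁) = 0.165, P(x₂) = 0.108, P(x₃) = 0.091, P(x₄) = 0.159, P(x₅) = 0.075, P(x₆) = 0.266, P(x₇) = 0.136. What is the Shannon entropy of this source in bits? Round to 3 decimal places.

H = −Σ pᵢ log₂ pᵢ.
−0.165·log₂(0.165) = 0.4289
−0.108·log₂(0.108) = 0.3468
−0.091·log₂(0.091) = 0.3147
−0.159·log₂(0.159) = 0.4218
−0.075·log₂(0.075) = 0.2803
−0.266·log₂(0.266) = 0.5082
−0.136·log₂(0.136) = 0.3915
Sum ≈ 2.6921 → 2.692 bits.

2.692 bits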